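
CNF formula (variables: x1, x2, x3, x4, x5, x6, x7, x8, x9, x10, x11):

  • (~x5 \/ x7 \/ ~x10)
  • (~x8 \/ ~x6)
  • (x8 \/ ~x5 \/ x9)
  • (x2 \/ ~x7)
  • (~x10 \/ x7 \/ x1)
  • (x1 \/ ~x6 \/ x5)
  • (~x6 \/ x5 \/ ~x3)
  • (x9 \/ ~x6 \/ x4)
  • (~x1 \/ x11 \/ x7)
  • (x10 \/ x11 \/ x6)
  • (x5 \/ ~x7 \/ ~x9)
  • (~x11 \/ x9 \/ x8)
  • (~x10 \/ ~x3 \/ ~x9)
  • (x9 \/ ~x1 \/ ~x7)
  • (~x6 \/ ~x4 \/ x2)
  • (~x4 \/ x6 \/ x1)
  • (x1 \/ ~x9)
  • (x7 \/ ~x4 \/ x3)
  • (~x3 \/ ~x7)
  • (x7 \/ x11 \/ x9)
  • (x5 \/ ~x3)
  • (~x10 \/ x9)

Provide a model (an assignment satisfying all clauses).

x1=T, x2=T, x3=T, x4=T, x5=T, x6=F, x7=F, x8=F, x9=T, x10=F, x11=T

x2 occurs only positively in the remaining clauses — set x2 = True.
Branch on x1: take x1 = True.
Branch on x3: take x3 = True.
  then x7 is forced to False.
  then x11 is forced to True.
  then x5 is forced to True.
  then x10 is forced to False.
The remaining clauses are satisfied by x4 = True, x6 = False, x8 = False, x9 = True.
Every clause has at least one true literal under this assignment.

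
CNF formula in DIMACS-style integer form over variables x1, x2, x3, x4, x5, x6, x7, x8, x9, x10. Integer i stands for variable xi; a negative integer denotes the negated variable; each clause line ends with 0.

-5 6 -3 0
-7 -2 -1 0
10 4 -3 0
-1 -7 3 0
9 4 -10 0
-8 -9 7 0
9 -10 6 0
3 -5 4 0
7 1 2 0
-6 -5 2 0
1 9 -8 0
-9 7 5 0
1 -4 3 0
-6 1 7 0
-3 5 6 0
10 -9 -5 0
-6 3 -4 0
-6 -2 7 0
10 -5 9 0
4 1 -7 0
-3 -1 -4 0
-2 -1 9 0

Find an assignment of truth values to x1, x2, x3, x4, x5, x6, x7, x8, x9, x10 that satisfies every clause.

x8 occurs only negated in the remaining clauses — set x8 = False.
Set x1 = False and propagate.
Set x2 = True and propagate.
The remaining clauses are satisfied by x3 = True, x4 = True, x5 = False, x6 = True, x7 = True, x9 = False, x10 = True.
Every clause has at least one true literal under this assignment.

x1=0  x2=1  x3=1  x4=1  x5=0  x6=1  x7=1  x8=0  x9=0  x10=1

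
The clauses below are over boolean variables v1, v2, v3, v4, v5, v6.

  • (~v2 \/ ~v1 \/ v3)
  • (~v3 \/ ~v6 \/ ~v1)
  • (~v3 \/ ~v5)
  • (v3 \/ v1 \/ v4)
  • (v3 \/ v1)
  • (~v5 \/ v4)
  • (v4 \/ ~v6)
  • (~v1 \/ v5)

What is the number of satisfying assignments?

8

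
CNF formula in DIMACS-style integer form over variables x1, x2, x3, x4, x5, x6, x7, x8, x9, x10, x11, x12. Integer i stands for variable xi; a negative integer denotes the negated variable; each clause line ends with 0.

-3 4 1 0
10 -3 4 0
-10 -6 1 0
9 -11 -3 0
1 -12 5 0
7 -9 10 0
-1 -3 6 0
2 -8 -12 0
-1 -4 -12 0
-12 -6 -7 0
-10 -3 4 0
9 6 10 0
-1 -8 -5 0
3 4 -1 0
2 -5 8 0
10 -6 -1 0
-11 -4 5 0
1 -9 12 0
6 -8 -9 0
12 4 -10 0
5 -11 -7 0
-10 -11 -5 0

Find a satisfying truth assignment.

x1=T, x2=F, x3=T, x4=T, x5=F, x6=T, x7=F, x8=T, x9=T, x10=T, x11=F, x12=F

Check each clause:
  1. (NOT x3 OR x1 OR x4) — x1 is true.
  2. (x10 OR x4 OR NOT x3) — x10 is true.
  3. (x1 OR NOT x10 OR NOT x6) — x1 is true.
  4. (NOT x11 OR x9 OR NOT x3) — NOT x11 is true.
  5. (x1 OR x5 OR NOT x12) — x1 is true.
  6. (NOT x9 OR x7 OR x10) — x10 is true.
  7. (NOT x3 OR NOT x1 OR x6) — x6 is true.
  8. (NOT x12 OR NOT x8 OR x2) — NOT x12 is true.
  9. (NOT x12 OR NOT x4 OR NOT x1) — NOT x12 is true.
  10. (NOT x7 OR NOT x6 OR NOT x12) — NOT x7 is true.
  11. (x4 OR NOT x3 OR NOT x10) — x4 is true.
  12. (x9 OR x6 OR x10) — x9 is true.
  13. (NOT x8 OR NOT x5 OR NOT x1) — NOT x5 is true.
  14. (NOT x1 OR x4 OR x3) — x3 is true.
  15. (x8 OR x2 OR NOT x5) — x8 is true.
  16. (x10 OR NOT x1 OR NOT x6) — x10 is true.
  17. (x5 OR NOT x11 OR NOT x4) — NOT x11 is true.
  18. (x12 OR NOT x9 OR x1) — x1 is true.
  19. (NOT x9 OR NOT x8 OR x6) — x6 is true.
  20. (x4 OR NOT x10 OR x12) — x4 is true.
  21. (NOT x11 OR NOT x7 OR x5) — NOT x11 is true.
  22. (NOT x10 OR NOT x5 OR NOT x11) — NOT x5 is true.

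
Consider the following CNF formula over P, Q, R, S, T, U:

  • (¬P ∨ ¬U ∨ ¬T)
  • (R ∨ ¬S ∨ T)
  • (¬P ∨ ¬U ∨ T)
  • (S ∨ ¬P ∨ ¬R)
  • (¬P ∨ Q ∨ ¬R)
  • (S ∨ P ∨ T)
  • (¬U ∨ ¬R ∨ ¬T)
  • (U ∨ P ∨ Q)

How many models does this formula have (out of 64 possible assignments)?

Case analysis on P and T:
  P=1, T=1: 5 of the 16 assignments to (Q,R,S,U) work.
  P=1, T=0: remaining (Q,R,S,U) ∈ {(0,0,0,0); (1,0,0,0); (1,1,1,0)} — 3.
  P=0, T=1: S free; 4 ways for (Q,R,U) × 2^1 = 8.
  P=0, T=0: remaining (Q,R,S,U) ∈ {(0,1,1,1); (1,1,1,0); (1,1,1,1)} — 3.
Total: 5 + 3 + 8 + 3 = 19.

19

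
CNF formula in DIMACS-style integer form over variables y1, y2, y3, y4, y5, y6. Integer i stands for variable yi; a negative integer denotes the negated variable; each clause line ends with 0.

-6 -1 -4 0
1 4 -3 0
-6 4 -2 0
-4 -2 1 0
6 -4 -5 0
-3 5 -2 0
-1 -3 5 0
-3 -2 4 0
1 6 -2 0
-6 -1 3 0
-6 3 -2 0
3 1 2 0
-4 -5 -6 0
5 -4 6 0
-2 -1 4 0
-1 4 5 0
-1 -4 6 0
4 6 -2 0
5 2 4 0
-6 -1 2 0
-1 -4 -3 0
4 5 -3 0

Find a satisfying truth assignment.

y1=T, y2=F, y3=F, y4=F, y5=T, y6=F

Check each clause:
  1. (~y4 \/ ~y6 \/ ~y1) — ~y6 is true.
  2. (~y3 \/ y1 \/ y4) — y1 is true.
  3. (y4 \/ ~y2 \/ ~y6) — ~y6 is true.
  4. (~y2 \/ y1 \/ ~y4) — y1 is true.
  5. (~y5 \/ ~y4 \/ y6) — ~y4 is true.
  6. (~y2 \/ y5 \/ ~y3) — y5 is true.
  7. (~y1 \/ y5 \/ ~y3) — ~y3 is true.
  8. (~y2 \/ y4 \/ ~y3) — ~y3 is true.
  9. (y1 \/ y6 \/ ~y2) — y1 is true.
  10. (~y1 \/ y3 \/ ~y6) — ~y6 is true.
  11. (~y6 \/ y3 \/ ~y2) — ~y6 is true.
  12. (y3 \/ y1 \/ y2) — y1 is true.
  13. (~y6 \/ ~y4 \/ ~y5) — ~y6 is true.
  14. (y6 \/ ~y4 \/ y5) — ~y4 is true.
  15. (~y2 \/ ~y1 \/ y4) — ~y2 is true.
  16. (y5 \/ ~y1 \/ y4) — y5 is true.
  17. (~y1 \/ ~y4 \/ y6) — ~y4 is true.
  18. (~y2 \/ y6 \/ y4) — ~y2 is true.
  19. (y2 \/ y4 \/ y5) — y5 is true.
  20. (~y6 \/ y2 \/ ~y1) — ~y6 is true.
  21. (~y4 \/ ~y1 \/ ~y3) — ~y4 is true.
  22. (~y3 \/ y4 \/ y5) — y5 is true.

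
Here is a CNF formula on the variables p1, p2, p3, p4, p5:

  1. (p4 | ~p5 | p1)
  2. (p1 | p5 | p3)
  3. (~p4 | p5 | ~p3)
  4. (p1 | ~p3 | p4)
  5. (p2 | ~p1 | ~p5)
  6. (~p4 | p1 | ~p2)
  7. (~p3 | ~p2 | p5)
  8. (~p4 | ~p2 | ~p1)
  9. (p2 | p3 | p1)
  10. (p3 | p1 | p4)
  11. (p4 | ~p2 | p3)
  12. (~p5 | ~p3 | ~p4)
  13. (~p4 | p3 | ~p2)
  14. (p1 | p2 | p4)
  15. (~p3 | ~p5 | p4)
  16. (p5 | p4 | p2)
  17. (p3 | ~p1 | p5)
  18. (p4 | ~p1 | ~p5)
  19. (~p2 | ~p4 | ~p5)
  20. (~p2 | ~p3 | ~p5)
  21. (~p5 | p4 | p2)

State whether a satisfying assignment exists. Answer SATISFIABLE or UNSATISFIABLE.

p4 = True:
  p2 = True:
    propagation gives p1=True; an empty clause results — contradiction.
  p2 = False:
    p3 = True:
      propagation gives p5=True; contradiction.
    p3 = False:
      propagation gives p1=True, p5=False; contradiction.
p4 = False:
  p5 = True:
    propagation gives p1=True; an empty clause results — contradiction.
  p5 = False:
    propagation gives p2=True, p3=False; an empty clause results — contradiction.
Every branch closes, so no satisfying assignment exists.

UNSATISFIABLE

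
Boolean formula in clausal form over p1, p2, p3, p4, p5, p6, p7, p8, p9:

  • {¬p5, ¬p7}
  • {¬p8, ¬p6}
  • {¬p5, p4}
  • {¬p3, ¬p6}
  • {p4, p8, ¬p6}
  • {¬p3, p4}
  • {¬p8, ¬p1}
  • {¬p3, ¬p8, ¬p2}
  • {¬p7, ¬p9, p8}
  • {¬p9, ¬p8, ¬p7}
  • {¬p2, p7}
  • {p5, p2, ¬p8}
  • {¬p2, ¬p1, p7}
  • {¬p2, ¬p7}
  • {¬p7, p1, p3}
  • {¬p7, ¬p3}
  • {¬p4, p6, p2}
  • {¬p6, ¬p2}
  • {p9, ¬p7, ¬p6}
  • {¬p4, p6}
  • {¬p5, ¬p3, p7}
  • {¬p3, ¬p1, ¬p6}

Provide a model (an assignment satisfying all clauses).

p1 = False, p2 = False, p3 = False, p4 = True, p5 = True, p6 = True, p7 = False, p8 = False, p9 = True

Try p1 = False.
For the remaining variables, p2 = False, p3 = False, p4 = True, p5 = True, p6 = True, p7 = False, p8 = False, p9 = True works.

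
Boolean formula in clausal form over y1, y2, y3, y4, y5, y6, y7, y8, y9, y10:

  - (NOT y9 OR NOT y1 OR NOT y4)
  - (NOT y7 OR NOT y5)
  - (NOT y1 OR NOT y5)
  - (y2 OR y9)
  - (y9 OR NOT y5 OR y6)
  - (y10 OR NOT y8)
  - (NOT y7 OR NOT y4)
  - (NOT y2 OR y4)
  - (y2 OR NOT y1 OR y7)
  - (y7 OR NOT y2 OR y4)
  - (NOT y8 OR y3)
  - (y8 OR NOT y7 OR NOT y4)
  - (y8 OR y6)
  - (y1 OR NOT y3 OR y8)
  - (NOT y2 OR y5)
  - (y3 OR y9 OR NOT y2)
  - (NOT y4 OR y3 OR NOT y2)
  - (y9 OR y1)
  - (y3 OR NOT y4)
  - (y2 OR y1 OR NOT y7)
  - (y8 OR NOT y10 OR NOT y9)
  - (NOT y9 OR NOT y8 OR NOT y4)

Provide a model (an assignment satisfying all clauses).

y1=1, y2=0, y3=1, y4=0, y5=0, y6=0, y7=1, y8=1, y9=1, y10=1

Try y1 = True.
  then y5 is forced to False.
  then y2 is forced to False.
  then y9 is forced to True.
  then y4 is forced to False.
  then y7 is forced to True.
Branch on y3: take y3 = True.
For the remaining variables, y6 = False, y8 = True, y10 = True works.
Every clause has at least one true literal under this assignment.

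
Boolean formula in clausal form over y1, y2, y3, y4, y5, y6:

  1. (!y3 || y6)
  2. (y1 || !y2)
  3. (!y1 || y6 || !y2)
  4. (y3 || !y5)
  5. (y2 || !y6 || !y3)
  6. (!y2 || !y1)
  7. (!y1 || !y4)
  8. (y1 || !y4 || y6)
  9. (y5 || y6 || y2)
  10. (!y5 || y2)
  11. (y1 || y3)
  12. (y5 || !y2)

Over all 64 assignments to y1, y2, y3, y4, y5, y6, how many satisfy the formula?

Satisfying assignments:
  y1=1 y2=0 y3=0 y4=0 y5=0 y6=1
That's 1 in total.

1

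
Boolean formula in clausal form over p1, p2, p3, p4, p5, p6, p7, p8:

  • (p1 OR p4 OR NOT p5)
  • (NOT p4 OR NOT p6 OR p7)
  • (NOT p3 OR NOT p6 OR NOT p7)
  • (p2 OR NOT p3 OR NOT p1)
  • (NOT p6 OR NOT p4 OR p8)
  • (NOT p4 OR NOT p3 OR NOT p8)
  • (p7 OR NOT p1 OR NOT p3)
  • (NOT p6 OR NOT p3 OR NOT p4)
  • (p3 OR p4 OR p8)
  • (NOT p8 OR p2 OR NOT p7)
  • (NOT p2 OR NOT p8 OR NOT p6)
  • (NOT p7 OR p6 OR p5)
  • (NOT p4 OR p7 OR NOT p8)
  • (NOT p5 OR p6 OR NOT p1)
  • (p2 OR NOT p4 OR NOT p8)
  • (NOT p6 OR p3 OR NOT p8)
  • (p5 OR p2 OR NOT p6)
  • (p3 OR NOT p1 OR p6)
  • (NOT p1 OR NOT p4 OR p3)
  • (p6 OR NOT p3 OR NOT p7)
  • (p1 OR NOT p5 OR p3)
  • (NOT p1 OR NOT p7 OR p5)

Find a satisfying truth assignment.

Branch on p1: take p1 = False.
Set p2 = False and propagate.
Set p3 = True and propagate.
The remaining clauses are satisfied by p4 = False, p5 = False, p6 = False, p7 = False, p8 = True.
Check each clause:
  1. (NOT p5 OR p4 OR p1) — NOT p5 is true.
  2. (NOT p4 OR p7 OR NOT p6) — NOT p6 is true.
  3. (NOT p3 OR NOT p7 OR NOT p6) — NOT p7 is true.
  4. (NOT p1 OR NOT p3 OR p2) — NOT p1 is true.
  5. (NOT p6 OR NOT p4 OR p8) — p8 is true.
  6. (NOT p4 OR NOT p8 OR NOT p3) — NOT p4 is true.
  7. (p7 OR NOT p3 OR NOT p1) — NOT p1 is true.
  8. (NOT p4 OR NOT p3 OR NOT p6) — NOT p6 is true.
  9. (p8 OR p3 OR p4) — p8 is true.
  10. (NOT p8 OR p2 OR NOT p7) — NOT p7 is true.
  11. (NOT p2 OR NOT p6 OR NOT p8) — NOT p6 is true.
  12. (p6 OR p5 OR NOT p7) — NOT p7 is true.
  13. (NOT p8 OR NOT p4 OR p7) — NOT p4 is true.
  14. (NOT p5 OR p6 OR NOT p1) — NOT p5 is true.
  15. (NOT p8 OR p2 OR NOT p4) — NOT p4 is true.
  16. (NOT p8 OR p3 OR NOT p6) — NOT p6 is true.
  17. (p2 OR NOT p6 OR p5) — NOT p6 is true.
  18. (p6 OR p3 OR NOT p1) — p3 is true.
  19. (p3 OR NOT p4 OR NOT p1) — p3 is true.
  20. (p6 OR NOT p3 OR NOT p7) — NOT p7 is true.
  21. (NOT p5 OR p3 OR p1) — p3 is true.
  22. (p5 OR NOT p7 OR NOT p1) — NOT p7 is true.

p1 = False, p2 = False, p3 = True, p4 = False, p5 = False, p6 = False, p7 = False, p8 = True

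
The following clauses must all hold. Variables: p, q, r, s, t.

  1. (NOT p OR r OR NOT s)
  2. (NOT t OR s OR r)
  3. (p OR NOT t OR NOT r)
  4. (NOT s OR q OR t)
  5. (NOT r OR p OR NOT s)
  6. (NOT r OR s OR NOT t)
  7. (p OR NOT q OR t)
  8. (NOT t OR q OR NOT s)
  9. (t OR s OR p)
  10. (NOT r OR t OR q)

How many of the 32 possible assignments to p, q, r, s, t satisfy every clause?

6

The models are:
  p=0 q=1 r=0 s=1 t=1
  p=1 q=0 r=0 s=0 t=0
  p=1 q=1 r=0 s=0 t=0
  p=1 q=1 r=1 s=0 t=0
  p=1 q=1 r=1 s=1 t=0
  p=1 q=1 r=1 s=1 t=1
That's 6 in total.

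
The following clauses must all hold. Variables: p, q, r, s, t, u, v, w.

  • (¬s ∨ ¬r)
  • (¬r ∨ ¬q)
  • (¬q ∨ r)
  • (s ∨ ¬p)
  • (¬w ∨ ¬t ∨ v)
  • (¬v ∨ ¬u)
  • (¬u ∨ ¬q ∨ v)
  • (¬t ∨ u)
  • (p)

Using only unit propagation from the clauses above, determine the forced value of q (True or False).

(p) stands alone — p = True.
(s ∨ ¬p): since p = True, the clause reduces to (s). s = True.
In (¬s ∨ ¬r), ¬s is now false; ¬r must hold, so r = False.
From (¬q ∨ r) and r = False: q = False.

False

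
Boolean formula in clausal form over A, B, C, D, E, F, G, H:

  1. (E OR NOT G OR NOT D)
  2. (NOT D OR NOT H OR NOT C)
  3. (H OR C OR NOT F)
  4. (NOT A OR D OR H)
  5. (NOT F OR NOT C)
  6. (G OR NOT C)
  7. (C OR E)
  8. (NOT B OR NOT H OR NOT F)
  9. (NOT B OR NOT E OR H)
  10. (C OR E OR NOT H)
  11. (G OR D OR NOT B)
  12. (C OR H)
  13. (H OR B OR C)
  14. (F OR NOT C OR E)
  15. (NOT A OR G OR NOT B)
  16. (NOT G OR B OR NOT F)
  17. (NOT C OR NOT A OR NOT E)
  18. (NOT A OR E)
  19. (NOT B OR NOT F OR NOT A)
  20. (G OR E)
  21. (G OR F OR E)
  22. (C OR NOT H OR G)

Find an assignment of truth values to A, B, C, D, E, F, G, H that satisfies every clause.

A occurs only negated in the remaining clauses — set A = False.
Set B = True and propagate.
Try C = False.
  then E is forced to True.
  then H is forced to True.
  then F is forced to False.
  then G is forced to True.
D is now unconstrained; take D = False.
Every clause has at least one true literal under this assignment.

A=False  B=True  C=False  D=False  E=True  F=False  G=True  H=True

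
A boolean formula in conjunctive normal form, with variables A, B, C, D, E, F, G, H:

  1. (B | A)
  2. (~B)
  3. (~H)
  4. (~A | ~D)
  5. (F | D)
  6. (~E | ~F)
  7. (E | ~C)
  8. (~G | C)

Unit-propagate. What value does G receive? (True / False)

(~B) is a unit clause: B = False.
(B | A) with B = False leaves only A, so A = True.
Unit clause (~H) sets H = False.
In (~A | ~D), ~A is now false; ~D must hold, so D = False.
(D | F): since D = False, the clause reduces to (F). F = True.
From (~F | ~E) and F = True: E = False.
(~C | E) with E = False leaves only ~C, so C = False.
From (C | ~G) and C = False: G = False.

False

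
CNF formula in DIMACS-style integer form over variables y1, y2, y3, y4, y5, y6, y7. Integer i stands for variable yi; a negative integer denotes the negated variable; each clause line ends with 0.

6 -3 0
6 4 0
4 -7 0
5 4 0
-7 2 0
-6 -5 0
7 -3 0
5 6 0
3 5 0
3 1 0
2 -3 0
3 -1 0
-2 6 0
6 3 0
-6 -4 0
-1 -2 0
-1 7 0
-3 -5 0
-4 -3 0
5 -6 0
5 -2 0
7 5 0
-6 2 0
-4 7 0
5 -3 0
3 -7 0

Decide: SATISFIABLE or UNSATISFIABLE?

y3 = True:
  propagation gives y6=True, y5=False; an empty clause results — contradiction.
y3 = False:
  propagation gives y5=True, y6=False; an empty clause results — contradiction.
Every branch closes, so no satisfying assignment exists.

UNSATISFIABLE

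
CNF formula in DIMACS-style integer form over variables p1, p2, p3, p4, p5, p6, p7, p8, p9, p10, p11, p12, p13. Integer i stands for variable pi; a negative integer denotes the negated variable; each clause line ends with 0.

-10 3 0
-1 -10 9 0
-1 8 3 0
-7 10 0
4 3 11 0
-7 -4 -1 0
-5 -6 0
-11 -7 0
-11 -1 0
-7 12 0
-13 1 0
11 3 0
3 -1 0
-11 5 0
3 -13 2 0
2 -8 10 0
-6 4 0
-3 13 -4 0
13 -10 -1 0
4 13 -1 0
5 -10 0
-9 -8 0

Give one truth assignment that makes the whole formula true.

p1 = True  p2 = True  p3 = True  p4 = True  p5 = True  p6 = False  p7 = False  p8 = True  p9 = False  p10 = False  p11 = False  p12 = False  p13 = True

Pure literal: p2 appears only positively; assign p2 = True.
p6 occurs only negated in the remaining clauses — set p6 = False.
Try p1 = True.
  then p11 is forced to False.
  then p3 is forced to True.
Branch on p4: take p4 = True.
  then p7 is forced to False.
  then p13 is forced to True.
Branch on p5: take p5 = True.
For the remaining variables, p8 = True, p9 = False, p10 = False, p12 = False works.
Every clause has at least one true literal under this assignment.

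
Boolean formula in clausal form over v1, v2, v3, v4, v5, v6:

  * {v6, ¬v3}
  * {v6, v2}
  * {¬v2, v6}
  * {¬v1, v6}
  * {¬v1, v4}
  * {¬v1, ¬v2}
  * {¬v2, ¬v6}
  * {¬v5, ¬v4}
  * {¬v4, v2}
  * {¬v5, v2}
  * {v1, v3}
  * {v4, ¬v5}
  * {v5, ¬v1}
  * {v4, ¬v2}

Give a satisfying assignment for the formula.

v1 = F, v2 = F, v3 = T, v4 = F, v5 = F, v6 = T

Check each clause:
  1. {v6, ¬v3} — v6 is true.
  2. {v6, v2} — v6 is true.
  3. {¬v2, v6} — v6 is true.
  4. {v6, ¬v1} — v6 is true.
  5. {v4, ¬v1} — ¬v1 is true.
  6. {¬v1, ¬v2} — ¬v2 is true.
  7. {¬v2, ¬v6} — ¬v2 is true.
  8. {¬v4, ¬v5} — ¬v5 is true.
  9. {v2, ¬v4} — ¬v4 is true.
  10. {v2, ¬v5} — ¬v5 is true.
  11. {v3, v1} — v3 is true.
  12. {¬v5, v4} — ¬v5 is true.
  13. {¬v1, v5} — ¬v1 is true.
  14. {¬v2, v4} — ¬v2 is true.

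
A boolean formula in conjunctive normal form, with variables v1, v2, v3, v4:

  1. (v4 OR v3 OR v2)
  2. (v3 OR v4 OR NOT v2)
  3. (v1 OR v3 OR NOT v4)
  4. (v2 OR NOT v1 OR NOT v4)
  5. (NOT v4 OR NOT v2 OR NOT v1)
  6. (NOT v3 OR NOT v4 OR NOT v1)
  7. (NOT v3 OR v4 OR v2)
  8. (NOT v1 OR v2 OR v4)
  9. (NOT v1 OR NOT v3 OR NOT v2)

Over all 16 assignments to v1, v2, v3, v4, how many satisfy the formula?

3

The models are:
  v1=F v2=F v3=T v4=T
  v1=F v2=T v3=T v4=F
  v1=F v2=T v3=T v4=T
Count: 3.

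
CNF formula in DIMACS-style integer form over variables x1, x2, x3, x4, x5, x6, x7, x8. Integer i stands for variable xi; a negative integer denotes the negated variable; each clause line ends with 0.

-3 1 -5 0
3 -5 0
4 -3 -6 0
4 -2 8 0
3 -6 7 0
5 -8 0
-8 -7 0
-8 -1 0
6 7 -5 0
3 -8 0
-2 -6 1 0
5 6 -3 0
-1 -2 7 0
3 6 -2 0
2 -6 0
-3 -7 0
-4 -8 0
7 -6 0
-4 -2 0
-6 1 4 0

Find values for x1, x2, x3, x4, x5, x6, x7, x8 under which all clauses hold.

x1=1, x2=0, x3=0, x4=0, x5=0, x6=0, x7=0, x8=0

Try x1 = True.
  then x8 is forced to False.
For the remaining variables, x2 = False, x3 = False, x4 = False, x5 = False, x6 = False, x7 = False works.
Every clause has at least one true literal under this assignment.
Check each clause:
  1. {¬x5, x1, ¬x3} — x1 is true.
  2. {x3, ¬x5} — ¬x5 is true.
  3. {x4, ¬x3, ¬x6} — ¬x6 is true.
  4. {x8, x4, ¬x2} — ¬x2 is true.
  5. {x3, ¬x6, x7} — ¬x6 is true.
  6. {¬x8, x5} — ¬x8 is true.
  7. {¬x8, ¬x7} — ¬x8 is true.
  8. {¬x8, ¬x1} — ¬x8 is true.
  9. {x7, ¬x5, x6} — ¬x5 is true.
  10. {x3, ¬x8} — ¬x8 is true.
  11. {¬x2, ¬x6, x1} — x1 is true.
  12. {x5, x6, ¬x3} — ¬x3 is true.
  13. {¬x1, ¬x2, x7} — ¬x2 is true.
  14. {x6, ¬x2, x3} — ¬x2 is true.
  15. {¬x6, x2} — ¬x6 is true.
  16. {¬x3, ¬x7} — ¬x7 is true.
  17. {¬x4, ¬x8} — ¬x8 is true.
  18. {¬x6, x7} — ¬x6 is true.
  19. {¬x2, ¬x4} — ¬x4 is true.
  20. {¬x6, x4, x1} — x1 is true.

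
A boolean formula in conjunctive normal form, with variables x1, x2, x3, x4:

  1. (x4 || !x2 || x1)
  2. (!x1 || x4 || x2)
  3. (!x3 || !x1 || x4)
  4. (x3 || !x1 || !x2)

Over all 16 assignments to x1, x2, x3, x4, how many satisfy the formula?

9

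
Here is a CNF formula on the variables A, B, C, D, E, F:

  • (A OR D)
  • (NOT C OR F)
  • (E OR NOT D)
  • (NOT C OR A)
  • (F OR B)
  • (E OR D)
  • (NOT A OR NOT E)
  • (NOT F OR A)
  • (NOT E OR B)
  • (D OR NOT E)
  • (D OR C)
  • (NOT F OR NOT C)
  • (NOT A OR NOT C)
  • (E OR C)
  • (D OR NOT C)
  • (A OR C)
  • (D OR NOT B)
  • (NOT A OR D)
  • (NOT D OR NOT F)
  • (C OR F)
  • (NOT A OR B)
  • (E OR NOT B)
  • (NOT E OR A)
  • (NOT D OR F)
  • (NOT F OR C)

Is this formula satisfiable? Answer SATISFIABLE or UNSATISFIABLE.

UNSATISFIABLE

C = True:
  propagation gives F=True; an empty clause results — contradiction.
C = False:
  propagation gives D=True, E=True, A=False; an empty clause results — contradiction.
Every branch closes, so no satisfying assignment exists.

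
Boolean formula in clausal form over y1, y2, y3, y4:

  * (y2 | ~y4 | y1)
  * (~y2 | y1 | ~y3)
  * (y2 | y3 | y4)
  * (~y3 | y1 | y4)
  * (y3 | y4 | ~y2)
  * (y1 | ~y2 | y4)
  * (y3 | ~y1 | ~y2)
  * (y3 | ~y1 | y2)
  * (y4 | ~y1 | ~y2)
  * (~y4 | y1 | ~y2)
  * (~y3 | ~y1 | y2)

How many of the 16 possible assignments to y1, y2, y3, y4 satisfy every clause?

The models are:
  y1=T y2=T y3=T y4=T
Count: 1.

1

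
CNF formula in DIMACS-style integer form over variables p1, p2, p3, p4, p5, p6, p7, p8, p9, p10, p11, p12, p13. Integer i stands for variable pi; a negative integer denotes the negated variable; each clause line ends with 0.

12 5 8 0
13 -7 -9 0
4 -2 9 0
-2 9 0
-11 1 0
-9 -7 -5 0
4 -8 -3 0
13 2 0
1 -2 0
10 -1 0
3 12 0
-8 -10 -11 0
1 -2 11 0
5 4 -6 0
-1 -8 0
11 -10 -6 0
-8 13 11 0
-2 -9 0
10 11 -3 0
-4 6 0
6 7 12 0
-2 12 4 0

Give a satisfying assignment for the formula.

p1 = 0  p2 = 0  p3 = 0  p4 = 0  p5 = 1  p6 = 1  p7 = 0  p8 = 0  p9 = 0  p10 = 0  p11 = 0  p12 = 1  p13 = 1

Pure literal: p12 appears only positively; assign p12 = True.
Pure literal: p13 appears only positively; assign p13 = True.
Branch on p1: take p1 = False.
  then p11 is forced to False.
  then p2 is forced to False.
Try p3 = False.
The remaining clauses are satisfied by p4 = False, p5 = True, p6 = True, p7 = False, p8 = False, p9 = False, p10 = False.
Every clause has at least one true literal under this assignment.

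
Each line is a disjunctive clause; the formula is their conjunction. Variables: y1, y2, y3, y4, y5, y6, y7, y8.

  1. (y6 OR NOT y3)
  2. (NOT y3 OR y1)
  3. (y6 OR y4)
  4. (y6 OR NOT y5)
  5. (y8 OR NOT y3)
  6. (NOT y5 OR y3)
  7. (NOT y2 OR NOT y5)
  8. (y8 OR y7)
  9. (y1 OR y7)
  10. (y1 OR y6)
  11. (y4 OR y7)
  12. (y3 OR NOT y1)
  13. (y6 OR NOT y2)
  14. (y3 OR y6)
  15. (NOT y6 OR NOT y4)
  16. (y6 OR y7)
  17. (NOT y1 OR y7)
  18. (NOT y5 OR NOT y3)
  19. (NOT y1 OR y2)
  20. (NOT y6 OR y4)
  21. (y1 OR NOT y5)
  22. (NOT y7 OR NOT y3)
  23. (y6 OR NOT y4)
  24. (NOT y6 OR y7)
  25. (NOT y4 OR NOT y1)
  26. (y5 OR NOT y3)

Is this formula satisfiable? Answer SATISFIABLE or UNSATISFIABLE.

y6 = True:
  propagation gives y4=False; an empty clause results — contradiction.
y6 = False:
  propagation gives y3=False; an empty clause results — contradiction.
Every branch closes, so no satisfying assignment exists.

UNSATISFIABLE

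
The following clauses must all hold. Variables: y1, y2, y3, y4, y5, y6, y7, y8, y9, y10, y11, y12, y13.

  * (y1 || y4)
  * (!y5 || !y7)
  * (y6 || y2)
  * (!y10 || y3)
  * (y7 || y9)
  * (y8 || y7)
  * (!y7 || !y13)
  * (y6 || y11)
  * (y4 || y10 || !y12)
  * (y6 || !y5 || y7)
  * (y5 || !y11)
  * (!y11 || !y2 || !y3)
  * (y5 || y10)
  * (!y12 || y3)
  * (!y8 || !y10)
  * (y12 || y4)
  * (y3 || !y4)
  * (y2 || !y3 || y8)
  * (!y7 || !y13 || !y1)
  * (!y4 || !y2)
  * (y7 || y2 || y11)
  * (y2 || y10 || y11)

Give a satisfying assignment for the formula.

y1 = 1  y2 = 0  y3 = 1  y4 = 1  y5 = 1  y6 = 1  y7 = 0  y8 = 1  y9 = 1  y10 = 0  y11 = 1  y12 = 1  y13 = 0

Pure literal: y6 appears only positively; assign y6 = True.
y9 occurs only positively in the remaining clauses — set y9 = True.
Set y1 = True and propagate.
Branch on y2: take y2 = False.
Try y3 = True.
  then y8 is forced to True.
  then y10 is forced to False.
  then y5 is forced to True.
  then y7 is forced to False.
  then y11 is forced to True.
The remaining clauses are satisfied by y4 = True, y12 = True, y13 = False.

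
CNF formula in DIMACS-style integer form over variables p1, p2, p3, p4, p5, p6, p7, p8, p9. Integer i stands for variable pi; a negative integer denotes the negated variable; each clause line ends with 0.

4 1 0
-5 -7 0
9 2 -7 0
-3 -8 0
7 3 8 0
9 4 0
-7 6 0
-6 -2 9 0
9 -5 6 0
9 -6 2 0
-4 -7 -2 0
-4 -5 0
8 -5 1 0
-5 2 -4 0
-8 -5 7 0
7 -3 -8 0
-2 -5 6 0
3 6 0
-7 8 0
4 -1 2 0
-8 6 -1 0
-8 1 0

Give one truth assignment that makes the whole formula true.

p1=T, p2=T, p3=T, p4=T, p5=F, p6=T, p7=F, p8=F, p9=T

Pure literal: p5 appears only negated; assign p5 = False.
p9 occurs only positively in the remaining clauses — set p9 = True.
Branch on p1: take p1 = True.
For the remaining variables, p2 = True, p3 = True, p4 = True, p6 = True, p7 = False, p8 = False works.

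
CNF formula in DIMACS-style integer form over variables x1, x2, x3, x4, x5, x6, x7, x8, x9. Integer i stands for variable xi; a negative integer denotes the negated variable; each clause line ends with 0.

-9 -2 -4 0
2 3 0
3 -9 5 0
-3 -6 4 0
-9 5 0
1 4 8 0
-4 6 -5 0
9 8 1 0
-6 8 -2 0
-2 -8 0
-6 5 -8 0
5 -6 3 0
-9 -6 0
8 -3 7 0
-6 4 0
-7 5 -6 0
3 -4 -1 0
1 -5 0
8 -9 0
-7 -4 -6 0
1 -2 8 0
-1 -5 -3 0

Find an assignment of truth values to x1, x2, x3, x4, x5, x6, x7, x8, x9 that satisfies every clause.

x1=True, x2=True, x3=False, x4=False, x5=False, x6=False, x7=True, x8=False, x9=False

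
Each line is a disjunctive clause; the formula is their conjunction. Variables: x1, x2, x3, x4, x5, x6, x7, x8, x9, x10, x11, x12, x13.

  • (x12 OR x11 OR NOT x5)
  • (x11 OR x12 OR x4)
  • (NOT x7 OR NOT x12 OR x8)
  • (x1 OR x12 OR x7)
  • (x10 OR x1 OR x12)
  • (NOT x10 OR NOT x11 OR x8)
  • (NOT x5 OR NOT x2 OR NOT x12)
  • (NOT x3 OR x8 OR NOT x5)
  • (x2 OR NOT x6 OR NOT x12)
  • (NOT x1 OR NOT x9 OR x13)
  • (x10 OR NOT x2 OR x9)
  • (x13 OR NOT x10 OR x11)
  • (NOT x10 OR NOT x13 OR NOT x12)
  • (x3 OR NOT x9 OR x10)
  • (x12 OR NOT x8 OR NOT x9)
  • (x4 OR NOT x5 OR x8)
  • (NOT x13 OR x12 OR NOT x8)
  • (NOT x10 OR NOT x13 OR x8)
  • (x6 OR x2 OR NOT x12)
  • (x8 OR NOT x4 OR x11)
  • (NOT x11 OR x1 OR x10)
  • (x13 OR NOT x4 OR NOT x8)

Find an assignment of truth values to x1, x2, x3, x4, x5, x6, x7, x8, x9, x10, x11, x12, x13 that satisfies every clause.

Set x1 = True and propagate.
The remaining clauses are satisfied by x2 = False, x3 = False, x4 = False, x5 = True, x6 = False, x7 = False, x8 = True, x9 = False, x10 = False, x11 = True, x12 = False, x13 = False.
Check each clause:
  1. (NOT x5 OR x11 OR x12) — x11 is true.
  2. (x4 OR x12 OR x11) — x11 is true.
  3. (NOT x7 OR NOT x12 OR x8) — x8 is true.
  4. (x1 OR x7 OR x12) — x1 is true.
  5. (x1 OR x12 OR x10) — x1 is true.
  6. (NOT x11 OR NOT x10 OR x8) — x8 is true.
  7. (NOT x2 OR NOT x12 OR NOT x5) — NOT x12 is true.
  8. (x8 OR NOT x3 OR NOT x5) — x8 is true.
  9. (x2 OR NOT x12 OR NOT x6) — NOT x6 is true.
  10. (NOT x1 OR x13 OR NOT x9) — NOT x9 is true.
  11. (NOT x2 OR x10 OR x9) — NOT x2 is true.
  12. (x13 OR x11 OR NOT x10) — x11 is true.
  13. (NOT x12 OR NOT x10 OR NOT x13) — NOT x13 is true.
  14. (NOT x9 OR x3 OR x10) — NOT x9 is true.
  15. (NOT x9 OR NOT x8 OR x12) — NOT x9 is true.
  16. (NOT x5 OR x4 OR x8) — x8 is true.
  17. (x12 OR NOT x13 OR NOT x8) — NOT x13 is true.
  18. (NOT x13 OR NOT x10 OR x8) — x8 is true.
  19. (x2 OR NOT x12 OR x6) — NOT x12 is true.
  20. (NOT x4 OR x11 OR x8) — x8 is true.
  21. (x10 OR x1 OR NOT x11) — x1 is true.
  22. (NOT x4 OR x13 OR NOT x8) — NOT x4 is true.

x1=T, x2=F, x3=F, x4=F, x5=T, x6=F, x7=F, x8=T, x9=F, x10=F, x11=T, x12=F, x13=F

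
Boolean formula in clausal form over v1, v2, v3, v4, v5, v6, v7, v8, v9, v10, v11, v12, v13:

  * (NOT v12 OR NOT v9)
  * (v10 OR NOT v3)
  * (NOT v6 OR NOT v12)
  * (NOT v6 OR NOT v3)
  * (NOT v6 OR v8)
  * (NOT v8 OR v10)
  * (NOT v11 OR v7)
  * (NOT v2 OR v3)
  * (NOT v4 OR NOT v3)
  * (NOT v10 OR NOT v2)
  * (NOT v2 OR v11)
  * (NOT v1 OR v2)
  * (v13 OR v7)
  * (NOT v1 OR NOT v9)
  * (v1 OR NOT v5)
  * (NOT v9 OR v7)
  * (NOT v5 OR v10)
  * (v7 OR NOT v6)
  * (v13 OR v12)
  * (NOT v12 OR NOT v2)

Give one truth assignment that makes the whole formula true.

v4 occurs only negated in the remaining clauses — set v4 = False.
Pure literal: v5 appears only negated; assign v5 = False.
Try v1 = False.
Set v2 = False and propagate.
The remaining clauses are satisfied by v3 = False, v6 = False, v7 = True, v8 = False, v9 = False, v10 = True, v11 = False, v12 = False, v13 = True.

v1=False, v2=False, v3=False, v4=False, v5=False, v6=False, v7=True, v8=False, v9=False, v10=True, v11=False, v12=False, v13=True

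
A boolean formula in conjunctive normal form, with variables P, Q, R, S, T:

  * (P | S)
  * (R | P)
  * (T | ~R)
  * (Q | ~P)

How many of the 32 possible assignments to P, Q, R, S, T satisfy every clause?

Split on P, then R.
  P=1, R=1: remaining (Q,S,T) ∈ {(1,0,1); (1,1,1)} — 2.
  P=1, R=0: remaining (Q,S,T) ∈ {(1,0,0); (1,0,1); (1,1,0); (1,1,1)} — 4.
  P=0, R=1: remaining (Q,S,T) ∈ {(0,1,1); (1,1,1)} — 2.
  P=0, R=0: a clause becomes empty — 0.
Total: 2 + 4 + 2 + 0 = 8.

8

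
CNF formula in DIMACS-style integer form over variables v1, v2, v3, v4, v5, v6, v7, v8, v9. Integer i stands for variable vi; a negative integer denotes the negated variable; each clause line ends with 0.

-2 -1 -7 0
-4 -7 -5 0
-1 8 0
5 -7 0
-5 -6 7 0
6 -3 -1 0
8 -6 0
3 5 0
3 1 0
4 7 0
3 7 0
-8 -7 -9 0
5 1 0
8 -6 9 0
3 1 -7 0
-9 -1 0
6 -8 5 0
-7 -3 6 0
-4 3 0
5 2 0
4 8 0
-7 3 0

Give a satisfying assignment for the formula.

Set v1 = True and propagate.
  then v8 is forced to True.
  then v9 is forced to False.
Set v2 = False and propagate.
  then v5 is forced to True.
For the remaining variables, v3 = True, v4 = False, v6 = True, v7 = True works.
Every clause has at least one true literal under this assignment.

v1 = True, v2 = False, v3 = True, v4 = False, v5 = True, v6 = True, v7 = True, v8 = True, v9 = False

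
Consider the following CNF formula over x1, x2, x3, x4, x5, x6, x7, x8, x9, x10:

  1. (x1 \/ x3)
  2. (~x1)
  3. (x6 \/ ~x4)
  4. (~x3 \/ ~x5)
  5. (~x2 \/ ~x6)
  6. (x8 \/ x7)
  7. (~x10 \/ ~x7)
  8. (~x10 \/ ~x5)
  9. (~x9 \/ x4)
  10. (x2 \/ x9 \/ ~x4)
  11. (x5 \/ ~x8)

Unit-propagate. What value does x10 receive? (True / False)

False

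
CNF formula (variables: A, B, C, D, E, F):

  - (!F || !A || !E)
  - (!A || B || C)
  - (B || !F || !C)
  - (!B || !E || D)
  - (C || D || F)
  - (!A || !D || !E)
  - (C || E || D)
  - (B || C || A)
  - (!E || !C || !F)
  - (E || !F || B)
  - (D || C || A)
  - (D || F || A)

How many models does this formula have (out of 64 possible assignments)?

Case analysis on C and A:
  C=T, A=T: 7 of the 16 assignments to (B,D,E,F) work.
  C=T, A=F: 6 of the 16 assignments to (B,D,E,F) work.
  C=F, A=T: remaining (B,D,E,F) ∈ {(T,T,F,F); (T,T,F,T)} — 2.
  C=F, A=F: remaining (B,D,E,F) ∈ {(T,T,F,F); (T,T,F,T); (T,T,T,F); (T,T,T,T)} — 4.
Total: 7 + 6 + 2 + 4 = 19.

19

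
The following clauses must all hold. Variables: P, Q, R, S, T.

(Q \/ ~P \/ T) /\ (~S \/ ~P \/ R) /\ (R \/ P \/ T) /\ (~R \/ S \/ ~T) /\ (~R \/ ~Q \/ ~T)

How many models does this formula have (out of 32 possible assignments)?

15

Case analysis on R and T:
  R=T, T=T: remaining (P,Q,S) ∈ {(F,F,T); (T,F,T)} — 2.
  R=T, T=F: S free; 3 ways for (P,Q) × 2^1 = 6.
  R=F, T=T: Q free; 3 ways for (P,S) × 2^1 = 6.
  R=F, T=F: remaining (P,Q,S) ∈ {(T,T,F)} — 1.
Total: 2 + 6 + 6 + 1 = 15.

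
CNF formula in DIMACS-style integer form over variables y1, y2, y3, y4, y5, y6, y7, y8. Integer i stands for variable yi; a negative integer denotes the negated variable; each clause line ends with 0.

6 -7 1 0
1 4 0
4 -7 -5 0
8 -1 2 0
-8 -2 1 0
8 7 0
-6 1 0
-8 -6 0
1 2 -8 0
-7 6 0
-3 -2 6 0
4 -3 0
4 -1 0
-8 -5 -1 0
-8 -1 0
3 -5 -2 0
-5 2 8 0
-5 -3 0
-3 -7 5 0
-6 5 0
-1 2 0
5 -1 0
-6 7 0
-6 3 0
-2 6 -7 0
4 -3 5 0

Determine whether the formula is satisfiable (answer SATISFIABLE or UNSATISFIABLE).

y1 = True:
  propagation gives y4=True, y8=False, y2=True, y7=True; an empty clause results — contradiction.
y1 = False:
  propagation gives y4=True, y6=False, y7=False, y8=True; an empty clause results — contradiction.
Every branch closes, so no satisfying assignment exists.

UNSATISFIABLE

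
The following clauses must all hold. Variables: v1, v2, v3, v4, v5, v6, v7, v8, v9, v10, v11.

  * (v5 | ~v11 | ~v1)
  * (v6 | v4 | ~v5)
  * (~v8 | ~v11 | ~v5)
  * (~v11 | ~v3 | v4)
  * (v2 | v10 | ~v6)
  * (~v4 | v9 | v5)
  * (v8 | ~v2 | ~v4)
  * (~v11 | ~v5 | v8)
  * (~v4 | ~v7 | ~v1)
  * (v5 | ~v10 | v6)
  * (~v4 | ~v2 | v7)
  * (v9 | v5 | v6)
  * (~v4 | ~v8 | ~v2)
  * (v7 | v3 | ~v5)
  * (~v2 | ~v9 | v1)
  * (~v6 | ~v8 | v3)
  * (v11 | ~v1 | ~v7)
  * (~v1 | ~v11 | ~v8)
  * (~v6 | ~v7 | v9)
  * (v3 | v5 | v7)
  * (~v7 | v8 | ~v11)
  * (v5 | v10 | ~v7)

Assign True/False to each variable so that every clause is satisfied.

Set v1 = False and propagate.
Set v2 = False and propagate.
Branch on v3: take v3 = True.
The remaining clauses are satisfied by v4 = True, v5 = True, v6 = False, v7 = True, v8 = True, v9 = True, v10 = True, v11 = False.
Every clause has at least one true literal under this assignment.
Check each clause:
  1. (~v1 | v5 | ~v11) — ~v11 is true.
  2. (v6 | v4 | ~v5) — v4 is true.
  3. (~v11 | ~v5 | ~v8) — ~v11 is true.
  4. (~v11 | v4 | ~v3) — ~v11 is true.
  5. (v2 | v10 | ~v6) — ~v6 is true.
  6. (v5 | v9 | ~v4) — v9 is true.
  7. (v8 | ~v4 | ~v2) — v8 is true.
  8. (~v5 | v8 | ~v11) — v8 is true.
  9. (~v1 | ~v7 | ~v4) — ~v1 is true.
  10. (v5 | ~v10 | v6) — v5 is true.
  11. (~v4 | ~v2 | v7) — ~v2 is true.
  12. (v9 | v5 | v6) — v9 is true.
  13. (~v2 | ~v4 | ~v8) — ~v2 is true.
  14. (v3 | v7 | ~v5) — v3 is true.
  15. (~v2 | ~v9 | v1) — ~v2 is true.
  16. (~v6 | ~v8 | v3) — ~v6 is true.
  17. (v11 | ~v1 | ~v7) — ~v1 is true.
  18. (~v8 | ~v11 | ~v1) — ~v11 is true.
  19. (~v6 | ~v7 | v9) — v9 is true.
  20. (v5 | v3 | v7) — v3 is true.
  21. (~v7 | ~v11 | v8) — v8 is true.
  22. (v10 | v5 | ~v7) — v10 is true.

v1=F, v2=F, v3=T, v4=T, v5=T, v6=F, v7=T, v8=T, v9=T, v10=T, v11=F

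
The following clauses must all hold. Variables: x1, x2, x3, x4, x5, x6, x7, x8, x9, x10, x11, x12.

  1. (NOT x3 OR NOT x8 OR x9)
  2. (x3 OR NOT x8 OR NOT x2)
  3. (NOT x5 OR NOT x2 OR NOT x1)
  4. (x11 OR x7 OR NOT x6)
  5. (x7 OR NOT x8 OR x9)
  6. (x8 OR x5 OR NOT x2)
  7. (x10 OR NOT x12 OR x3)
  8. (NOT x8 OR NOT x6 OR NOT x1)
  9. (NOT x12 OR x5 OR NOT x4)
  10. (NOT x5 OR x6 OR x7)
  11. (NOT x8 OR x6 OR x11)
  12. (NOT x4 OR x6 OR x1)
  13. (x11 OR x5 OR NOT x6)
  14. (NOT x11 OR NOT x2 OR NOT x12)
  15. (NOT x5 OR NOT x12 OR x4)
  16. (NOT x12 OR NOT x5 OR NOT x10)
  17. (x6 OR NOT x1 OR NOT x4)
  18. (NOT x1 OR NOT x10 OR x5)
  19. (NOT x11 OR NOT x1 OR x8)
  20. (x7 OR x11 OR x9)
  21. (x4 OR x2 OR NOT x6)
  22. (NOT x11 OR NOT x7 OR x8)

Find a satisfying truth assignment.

x1 = T, x2 = F, x3 = F, x4 = F, x5 = T, x6 = F, x7 = T, x8 = F, x9 = F, x10 = F, x11 = F, x12 = F

Check each clause:
  1. (x9 OR NOT x3 OR NOT x8) — NOT x8 is true.
  2. (NOT x2 OR NOT x8 OR x3) — NOT x8 is true.
  3. (NOT x1 OR NOT x2 OR NOT x5) — NOT x2 is true.
  4. (NOT x6 OR x7 OR x11) — NOT x6 is true.
  5. (x9 OR NOT x8 OR x7) — NOT x8 is true.
  6. (x5 OR NOT x2 OR x8) — x5 is true.
  7. (NOT x12 OR x10 OR x3) — NOT x12 is true.
  8. (NOT x8 OR NOT x6 OR NOT x1) — NOT x8 is true.
  9. (NOT x4 OR x5 OR NOT x12) — x5 is true.
  10. (x7 OR x6 OR NOT x5) — x7 is true.
  11. (x11 OR x6 OR NOT x8) — NOT x8 is true.
  12. (NOT x4 OR x6 OR x1) — x1 is true.
  13. (NOT x6 OR x5 OR x11) — NOT x6 is true.
  14. (NOT x2 OR NOT x12 OR NOT x11) — NOT x12 is true.
  15. (NOT x12 OR x4 OR NOT x5) — NOT x12 is true.
  16. (NOT x12 OR NOT x5 OR NOT x10) — NOT x12 is true.
  17. (NOT x1 OR NOT x4 OR x6) — NOT x4 is true.
  18. (NOT x1 OR NOT x10 OR x5) — x5 is true.
  19. (NOT x1 OR NOT x11 OR x8) — NOT x11 is true.
  20. (x9 OR x7 OR x11) — x7 is true.
  21. (NOT x6 OR x2 OR x4) — NOT x6 is true.
  22. (NOT x7 OR NOT x11 OR x8) — NOT x11 is true.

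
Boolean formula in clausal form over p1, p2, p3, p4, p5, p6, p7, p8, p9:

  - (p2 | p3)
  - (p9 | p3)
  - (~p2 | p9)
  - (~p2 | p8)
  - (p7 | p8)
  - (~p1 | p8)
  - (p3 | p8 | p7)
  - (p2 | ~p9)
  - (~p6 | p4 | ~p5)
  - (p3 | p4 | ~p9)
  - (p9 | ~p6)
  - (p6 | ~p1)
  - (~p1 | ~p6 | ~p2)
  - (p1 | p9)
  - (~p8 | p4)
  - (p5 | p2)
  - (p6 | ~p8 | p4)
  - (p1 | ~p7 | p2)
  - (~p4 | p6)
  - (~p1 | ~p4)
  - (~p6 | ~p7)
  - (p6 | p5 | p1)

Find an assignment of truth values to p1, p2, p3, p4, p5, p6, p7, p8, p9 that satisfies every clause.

p1 = F, p2 = T, p3 = T, p4 = T, p5 = T, p6 = T, p7 = F, p8 = T, p9 = T

p3 occurs only positively in the remaining clauses — set p3 = True.
Branch on p1: take p1 = False.
  then p9 is forced to True.
  then p2 is forced to True.
  then p8 is forced to True.
  then p4 is forced to True.
  then p6 is forced to True.
  then p7 is forced to False.
p5 is now unconstrained; take p5 = True.
Every clause has at least one true literal under this assignment.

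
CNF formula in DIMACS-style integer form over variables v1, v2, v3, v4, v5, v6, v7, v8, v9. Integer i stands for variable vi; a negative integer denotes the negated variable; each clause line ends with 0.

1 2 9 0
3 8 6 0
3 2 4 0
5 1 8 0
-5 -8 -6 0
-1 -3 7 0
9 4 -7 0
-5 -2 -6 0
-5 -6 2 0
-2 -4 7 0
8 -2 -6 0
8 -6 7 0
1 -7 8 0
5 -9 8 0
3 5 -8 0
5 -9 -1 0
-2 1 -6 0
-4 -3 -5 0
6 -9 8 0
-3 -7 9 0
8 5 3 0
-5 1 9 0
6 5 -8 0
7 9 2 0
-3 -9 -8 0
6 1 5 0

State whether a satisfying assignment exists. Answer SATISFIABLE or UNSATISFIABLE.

SATISFIABLE

Set v1 = True and propagate.
Try v2 = False.
The remaining clauses are satisfied by v3 = False, v4 = True, v5 = True, v6 = False, v7 = True, v8 = True, v9 = False.
So v1=1, v2=0, v3=0, v4=1, v5=1, v6=0, v7=1, v8=1, v9=0 is a satisfying assignment.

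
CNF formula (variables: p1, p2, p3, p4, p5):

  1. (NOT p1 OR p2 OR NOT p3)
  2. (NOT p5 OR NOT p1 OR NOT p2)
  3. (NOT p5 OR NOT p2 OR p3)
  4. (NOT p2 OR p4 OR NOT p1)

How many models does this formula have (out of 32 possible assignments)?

20

Split on p2, then p1.
  p2=T, p1=T: remaining (p3,p4,p5) ∈ {(F,T,F); (T,T,F)} — 2.
  p2=T, p1=F: p4 free; 3 ways for (p3,p5) × 2^1 = 6.
  p2=F, p1=T: remaining (p3,p4,p5) ∈ {(F,F,F); (F,F,T); (F,T,F); (F,T,T)} — 4.
  p2=F, p1=F: p3, p4, p5 free → 2^3 = 8.
Total: 2 + 6 + 4 + 8 = 20.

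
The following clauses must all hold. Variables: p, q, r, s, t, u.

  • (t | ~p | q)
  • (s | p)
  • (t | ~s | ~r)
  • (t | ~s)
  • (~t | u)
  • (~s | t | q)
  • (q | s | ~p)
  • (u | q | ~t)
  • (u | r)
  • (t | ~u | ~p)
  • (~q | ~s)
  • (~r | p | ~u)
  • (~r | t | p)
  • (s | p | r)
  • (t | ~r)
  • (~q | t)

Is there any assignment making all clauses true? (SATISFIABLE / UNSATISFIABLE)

SATISFIABLE

Set p = True and propagate.
Try q = True.
  then s is forced to False.
  then t is forced to True.
  then u is forced to True.
r is now unconstrained; take r = True.
Every clause has at least one true literal under this assignment.
So p=T, q=T, r=T, s=F, t=T, u=T is a satisfying assignment.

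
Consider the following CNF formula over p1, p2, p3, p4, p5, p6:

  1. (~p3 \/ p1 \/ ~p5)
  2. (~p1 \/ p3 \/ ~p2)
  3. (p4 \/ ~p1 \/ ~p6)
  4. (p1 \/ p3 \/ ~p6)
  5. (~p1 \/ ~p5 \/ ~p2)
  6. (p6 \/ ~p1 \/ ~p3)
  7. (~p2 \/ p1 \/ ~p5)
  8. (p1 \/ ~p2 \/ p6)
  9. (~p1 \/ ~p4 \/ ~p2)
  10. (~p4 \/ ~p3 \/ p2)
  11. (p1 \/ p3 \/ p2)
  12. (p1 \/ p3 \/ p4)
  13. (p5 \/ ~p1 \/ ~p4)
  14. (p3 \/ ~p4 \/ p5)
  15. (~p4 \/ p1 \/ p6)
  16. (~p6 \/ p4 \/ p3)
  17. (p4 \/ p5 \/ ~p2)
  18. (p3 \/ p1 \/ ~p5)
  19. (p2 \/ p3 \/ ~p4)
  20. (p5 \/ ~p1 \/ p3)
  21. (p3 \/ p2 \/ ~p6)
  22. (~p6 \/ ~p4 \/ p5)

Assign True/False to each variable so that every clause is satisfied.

Set p1 = True and propagate.
Branch on p2: take p2 = False.
Try p3 = False.
  then p4 is forced to False.
  then p6 is forced to False.
  then p5 is forced to True.

p1=1  p2=0  p3=0  p4=0  p5=1  p6=0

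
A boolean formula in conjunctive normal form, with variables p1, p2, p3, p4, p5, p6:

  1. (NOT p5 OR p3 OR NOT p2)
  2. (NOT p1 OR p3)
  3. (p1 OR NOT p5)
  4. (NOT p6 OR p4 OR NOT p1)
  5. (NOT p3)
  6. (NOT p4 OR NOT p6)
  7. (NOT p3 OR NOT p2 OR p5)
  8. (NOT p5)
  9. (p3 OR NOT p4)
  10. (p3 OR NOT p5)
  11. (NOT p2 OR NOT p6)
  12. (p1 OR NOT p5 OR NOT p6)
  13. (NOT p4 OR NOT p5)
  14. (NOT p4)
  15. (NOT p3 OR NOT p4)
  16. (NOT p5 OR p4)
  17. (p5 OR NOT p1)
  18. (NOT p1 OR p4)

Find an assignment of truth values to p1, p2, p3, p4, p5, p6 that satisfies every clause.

(NOT p3) is a unit clause, so p3 = False.
(NOT p1) is a unit clause, so p1 = False.
(NOT p5) is a unit clause, so p5 = False.
The clause (NOT p4) is unit: p4 must be False.
Pure literal: p2 appears only negated; assign p2 = False.
Pure literal: p6 appears only negated; assign p6 = False.

p1=F, p2=F, p3=F, p4=F, p5=F, p6=F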